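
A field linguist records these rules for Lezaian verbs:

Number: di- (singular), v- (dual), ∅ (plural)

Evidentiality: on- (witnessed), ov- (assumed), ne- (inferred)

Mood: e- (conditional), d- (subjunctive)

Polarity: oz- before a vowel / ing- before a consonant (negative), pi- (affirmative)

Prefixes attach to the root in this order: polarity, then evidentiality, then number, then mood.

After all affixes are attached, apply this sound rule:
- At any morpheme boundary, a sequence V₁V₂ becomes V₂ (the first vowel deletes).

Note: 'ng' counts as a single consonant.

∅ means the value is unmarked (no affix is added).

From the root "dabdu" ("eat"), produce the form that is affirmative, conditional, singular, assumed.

edovpidabdu

Attach polarity affirmative pi- → pidabdu.
Attach evidentiality assumed ov- → ovpidabdu.
Attach number singular di- → diovpidabdu.
Attach mood conditional e- → ediovpidabdu.
Apply vowel deletion: ediovpidabdu → edovpidabdu.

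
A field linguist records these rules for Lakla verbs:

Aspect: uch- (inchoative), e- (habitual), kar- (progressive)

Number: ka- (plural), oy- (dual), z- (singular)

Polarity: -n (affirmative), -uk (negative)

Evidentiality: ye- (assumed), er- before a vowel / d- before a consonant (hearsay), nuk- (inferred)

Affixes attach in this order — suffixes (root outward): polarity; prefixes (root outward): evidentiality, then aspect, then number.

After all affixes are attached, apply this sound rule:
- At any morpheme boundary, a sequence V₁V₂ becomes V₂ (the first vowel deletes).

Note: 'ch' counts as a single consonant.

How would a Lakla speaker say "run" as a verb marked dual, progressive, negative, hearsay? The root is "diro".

oykarddiruk

Attach evidentiality hearsay d- (before consonant 'd') → ddiro.
Attach aspect progressive kar- → karddiro.
Attach polarity negative -uk → karddirouk.
Attach number dual oy- → oykarddirouk.
Apply vowel deletion: oykarddirouk → oykarddiruk.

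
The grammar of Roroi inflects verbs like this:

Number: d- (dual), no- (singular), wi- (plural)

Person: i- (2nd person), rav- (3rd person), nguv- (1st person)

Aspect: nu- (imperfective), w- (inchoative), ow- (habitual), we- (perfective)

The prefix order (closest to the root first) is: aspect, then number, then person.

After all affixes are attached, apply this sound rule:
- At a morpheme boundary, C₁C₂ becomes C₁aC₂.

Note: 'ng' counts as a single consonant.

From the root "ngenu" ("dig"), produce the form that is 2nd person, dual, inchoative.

idawangenu

Attach aspect inchoative w- → wngenu.
Attach number dual d- → dwngenu.
Attach person 2nd person i- → idwngenu.
Apply epenthesis: idwngenu → idawangenu.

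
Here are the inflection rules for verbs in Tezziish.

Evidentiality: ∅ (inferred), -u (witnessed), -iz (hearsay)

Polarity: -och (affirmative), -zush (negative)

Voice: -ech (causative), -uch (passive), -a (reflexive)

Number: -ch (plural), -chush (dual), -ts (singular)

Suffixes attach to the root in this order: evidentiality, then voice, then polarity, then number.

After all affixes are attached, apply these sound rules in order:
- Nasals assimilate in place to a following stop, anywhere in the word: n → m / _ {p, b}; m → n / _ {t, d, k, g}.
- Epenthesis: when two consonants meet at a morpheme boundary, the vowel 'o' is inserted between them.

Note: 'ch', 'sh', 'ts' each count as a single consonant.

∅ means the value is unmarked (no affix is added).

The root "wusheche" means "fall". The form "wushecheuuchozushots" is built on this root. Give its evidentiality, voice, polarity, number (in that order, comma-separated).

Segment: wusheche-u-uch-zush-ts.
evidentiality: -u → witnessed.
voice: -uch → passive.
polarity: -zush → negative.
number: -ts → singular.

witnessed, passive, negative, singular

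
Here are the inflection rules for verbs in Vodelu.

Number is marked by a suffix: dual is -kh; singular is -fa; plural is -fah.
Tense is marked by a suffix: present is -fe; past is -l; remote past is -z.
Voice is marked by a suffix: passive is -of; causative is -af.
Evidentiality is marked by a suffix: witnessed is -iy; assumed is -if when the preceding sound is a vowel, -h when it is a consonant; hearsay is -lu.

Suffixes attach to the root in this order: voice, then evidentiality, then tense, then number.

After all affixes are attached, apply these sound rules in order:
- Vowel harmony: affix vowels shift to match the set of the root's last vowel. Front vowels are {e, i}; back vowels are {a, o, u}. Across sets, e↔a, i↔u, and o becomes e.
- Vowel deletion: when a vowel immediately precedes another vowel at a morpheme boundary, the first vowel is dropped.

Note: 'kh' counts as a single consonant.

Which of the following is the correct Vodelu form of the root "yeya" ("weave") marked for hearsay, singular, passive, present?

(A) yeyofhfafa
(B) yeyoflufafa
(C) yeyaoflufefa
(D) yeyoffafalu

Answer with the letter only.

Attach voice passive -of → yeyaof.
Attach evidentiality hearsay -lu → yeyaoflu.
Attach tense present -fe → yeyaoflufe.
Attach number singular -fa → yeyaoflufefa.
Apply vowel harmony: yeyaoflufefa → yeyaoflufafa.
Apply vowel deletion: yeyaoflufafa → yeyoflufafa.
So the correct form is yeyoflufafa, option (B).
(D) yeyoffafalu is wrong: it has the affixes in the wrong order.
(A) yeyofhfafa is wrong: it uses assumed instead of hearsay for evidentiality.
(C) yeyaoflufefa is wrong: it fails to apply the sound rule(s).

B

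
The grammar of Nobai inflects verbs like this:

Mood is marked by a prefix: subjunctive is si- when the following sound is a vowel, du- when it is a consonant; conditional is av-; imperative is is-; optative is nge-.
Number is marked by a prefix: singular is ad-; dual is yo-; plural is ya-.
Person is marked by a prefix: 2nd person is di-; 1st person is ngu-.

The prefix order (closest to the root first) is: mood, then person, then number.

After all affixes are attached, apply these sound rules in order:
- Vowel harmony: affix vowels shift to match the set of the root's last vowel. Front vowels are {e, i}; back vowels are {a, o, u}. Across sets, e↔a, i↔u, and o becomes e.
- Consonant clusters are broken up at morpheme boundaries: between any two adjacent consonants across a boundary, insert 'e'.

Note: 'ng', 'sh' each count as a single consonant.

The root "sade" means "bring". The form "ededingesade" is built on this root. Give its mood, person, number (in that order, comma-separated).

Segment: ad-di-nge-sade.
mood: nge- → optative.
person: di- → 2nd person.
number: ad- → singular.

optative, 2nd person, singular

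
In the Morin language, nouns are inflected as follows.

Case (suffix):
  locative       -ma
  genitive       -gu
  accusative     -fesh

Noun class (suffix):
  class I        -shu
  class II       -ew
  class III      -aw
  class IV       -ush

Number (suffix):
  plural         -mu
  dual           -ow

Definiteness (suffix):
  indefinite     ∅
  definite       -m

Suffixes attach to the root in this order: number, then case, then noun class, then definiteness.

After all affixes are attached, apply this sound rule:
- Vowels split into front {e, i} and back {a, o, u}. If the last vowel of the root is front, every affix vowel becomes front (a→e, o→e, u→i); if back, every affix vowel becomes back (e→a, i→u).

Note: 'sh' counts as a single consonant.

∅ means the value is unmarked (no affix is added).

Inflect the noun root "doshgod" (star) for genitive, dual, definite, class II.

Attach number dual -ow → doshgodow.
Attach case genitive -gu → doshgodowgu.
Attach noun class class II -ew → doshgodowguew.
Attach definiteness definite -m → doshgodowguewm.
Apply vowel harmony: doshgodowguewm → doshgodowguawm.

doshgodowguawm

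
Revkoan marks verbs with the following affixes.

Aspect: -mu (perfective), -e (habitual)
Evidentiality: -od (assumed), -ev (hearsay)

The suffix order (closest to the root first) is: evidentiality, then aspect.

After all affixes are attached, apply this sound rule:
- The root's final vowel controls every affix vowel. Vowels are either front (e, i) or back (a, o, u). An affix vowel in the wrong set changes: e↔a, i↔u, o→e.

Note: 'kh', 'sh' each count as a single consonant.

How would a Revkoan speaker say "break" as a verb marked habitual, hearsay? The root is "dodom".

Attach evidentiality hearsay -ev → dodomev.
Attach aspect habitual -e → dodomeve.
Apply vowel harmony: dodomeve → dodomava.

dodomava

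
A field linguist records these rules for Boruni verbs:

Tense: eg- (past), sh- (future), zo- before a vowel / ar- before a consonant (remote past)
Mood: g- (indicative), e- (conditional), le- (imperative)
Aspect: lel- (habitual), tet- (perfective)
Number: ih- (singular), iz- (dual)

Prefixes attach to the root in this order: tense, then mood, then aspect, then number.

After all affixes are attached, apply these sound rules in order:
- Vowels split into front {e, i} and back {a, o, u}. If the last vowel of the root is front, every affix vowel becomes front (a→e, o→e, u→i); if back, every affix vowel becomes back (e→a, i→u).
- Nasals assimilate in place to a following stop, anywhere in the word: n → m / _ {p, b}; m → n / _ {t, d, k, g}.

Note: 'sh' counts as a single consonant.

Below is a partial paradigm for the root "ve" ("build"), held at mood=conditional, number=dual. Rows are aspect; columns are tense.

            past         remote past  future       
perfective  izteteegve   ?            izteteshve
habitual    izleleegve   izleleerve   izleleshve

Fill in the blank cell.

Attach tense remote past ar- (before consonant 'v') → arve.
Attach mood conditional e- → earve.
Attach aspect perfective tet- → tetearve.
Attach number dual iz- → iztetearve.
Apply vowel harmony: iztetearve → izteteerve.
Nasal assimilation: no change.

izteteerve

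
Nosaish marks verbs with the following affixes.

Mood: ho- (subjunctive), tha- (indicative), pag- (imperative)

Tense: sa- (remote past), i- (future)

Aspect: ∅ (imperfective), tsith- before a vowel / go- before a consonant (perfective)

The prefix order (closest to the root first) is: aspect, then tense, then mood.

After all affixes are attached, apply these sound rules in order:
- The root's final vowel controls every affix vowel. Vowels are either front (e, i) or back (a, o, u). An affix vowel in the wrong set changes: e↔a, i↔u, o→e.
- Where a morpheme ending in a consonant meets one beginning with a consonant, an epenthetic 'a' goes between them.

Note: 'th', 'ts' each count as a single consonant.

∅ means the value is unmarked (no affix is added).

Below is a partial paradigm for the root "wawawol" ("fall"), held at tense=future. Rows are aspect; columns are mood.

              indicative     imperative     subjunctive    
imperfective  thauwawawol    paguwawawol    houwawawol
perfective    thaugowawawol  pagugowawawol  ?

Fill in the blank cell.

Attach aspect perfective go- (before consonant 'w') → gowawawol.
Attach tense future i- → igowawawol.
Attach mood subjunctive ho- → hoigowawawol.
Apply vowel harmony: hoigowawawol → hougowawawol.
Epenthesis: no change.

hougowawawol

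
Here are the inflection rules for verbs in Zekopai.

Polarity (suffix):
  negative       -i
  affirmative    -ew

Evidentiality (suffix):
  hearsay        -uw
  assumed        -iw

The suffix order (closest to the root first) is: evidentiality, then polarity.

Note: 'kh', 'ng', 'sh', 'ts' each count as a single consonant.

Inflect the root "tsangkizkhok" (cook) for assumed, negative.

Attach evidentiality assumed -iw → tsangkizkhokiw.
Attach polarity negative -i → tsangkizkhokiwi.

tsangkizkhokiwi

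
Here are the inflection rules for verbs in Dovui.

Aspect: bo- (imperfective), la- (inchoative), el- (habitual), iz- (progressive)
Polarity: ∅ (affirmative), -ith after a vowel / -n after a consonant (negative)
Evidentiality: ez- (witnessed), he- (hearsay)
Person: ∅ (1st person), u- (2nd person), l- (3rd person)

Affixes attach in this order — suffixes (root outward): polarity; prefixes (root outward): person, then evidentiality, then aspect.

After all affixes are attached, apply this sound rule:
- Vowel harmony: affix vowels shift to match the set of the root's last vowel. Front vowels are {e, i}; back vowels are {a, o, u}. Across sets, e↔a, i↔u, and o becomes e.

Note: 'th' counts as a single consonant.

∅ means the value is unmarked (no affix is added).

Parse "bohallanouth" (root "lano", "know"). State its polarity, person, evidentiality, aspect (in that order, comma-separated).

Segment: bo-he-l-lano-ith.
polarity: -ith/n → negative.
person: l- → 3rd person.
evidentiality: he- → hearsay.
aspect: bo- → imperfective.

negative, 3rd person, hearsay, imperfective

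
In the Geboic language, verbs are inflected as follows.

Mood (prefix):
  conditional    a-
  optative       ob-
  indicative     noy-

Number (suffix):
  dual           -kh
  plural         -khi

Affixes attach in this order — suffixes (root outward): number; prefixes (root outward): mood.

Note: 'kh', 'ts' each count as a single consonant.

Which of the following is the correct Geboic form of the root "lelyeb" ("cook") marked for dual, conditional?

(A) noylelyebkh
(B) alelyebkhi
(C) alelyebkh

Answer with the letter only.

Attach mood conditional a- → alelyeb.
Attach number dual -kh → alelyebkh.
So the correct form is alelyebkh, option (C).
(B) alelyebkhi is wrong: it uses plural instead of dual for number.
(A) noylelyebkh is wrong: it uses indicative instead of conditional for mood.

C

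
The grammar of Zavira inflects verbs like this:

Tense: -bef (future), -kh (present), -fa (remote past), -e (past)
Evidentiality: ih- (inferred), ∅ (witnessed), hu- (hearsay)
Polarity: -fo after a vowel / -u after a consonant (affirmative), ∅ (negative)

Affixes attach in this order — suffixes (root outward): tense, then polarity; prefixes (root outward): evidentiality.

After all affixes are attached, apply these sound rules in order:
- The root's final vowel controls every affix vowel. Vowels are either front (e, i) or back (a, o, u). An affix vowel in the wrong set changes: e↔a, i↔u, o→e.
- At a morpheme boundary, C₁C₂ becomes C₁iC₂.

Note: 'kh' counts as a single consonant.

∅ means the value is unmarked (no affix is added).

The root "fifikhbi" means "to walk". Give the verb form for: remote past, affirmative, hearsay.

Attach evidentiality hearsay hu- → hufifikhbi.
Attach tense remote past -fa → hufifikhbifa.
Attach polarity affirmative -fo (after vowel 'a') → hufifikhbifafo.
Apply vowel harmony: hufifikhbifafo → hififikhbifefe.
Epenthesis: no change.

hififikhbifefe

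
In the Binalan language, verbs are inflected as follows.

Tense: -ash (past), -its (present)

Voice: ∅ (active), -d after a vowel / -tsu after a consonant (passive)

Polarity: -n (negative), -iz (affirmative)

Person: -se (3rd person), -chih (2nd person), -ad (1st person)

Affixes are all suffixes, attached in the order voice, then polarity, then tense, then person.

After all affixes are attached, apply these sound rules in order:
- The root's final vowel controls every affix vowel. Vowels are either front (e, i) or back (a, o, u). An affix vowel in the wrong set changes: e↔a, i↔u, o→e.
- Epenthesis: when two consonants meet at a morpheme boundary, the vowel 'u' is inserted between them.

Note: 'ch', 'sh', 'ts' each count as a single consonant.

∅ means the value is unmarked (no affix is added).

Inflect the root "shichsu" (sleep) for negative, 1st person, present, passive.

shichsudunutsad

Attach voice passive -d (after vowel 'u') → shichsud.
Attach polarity negative -n → shichsudn.
Attach tense present -its → shichsudnits.
Attach person 1st person -ad → shichsudnitsad.
Apply vowel harmony: shichsudnitsad → shichsudnutsad.
Apply epenthesis: shichsudnutsad → shichsudunutsad.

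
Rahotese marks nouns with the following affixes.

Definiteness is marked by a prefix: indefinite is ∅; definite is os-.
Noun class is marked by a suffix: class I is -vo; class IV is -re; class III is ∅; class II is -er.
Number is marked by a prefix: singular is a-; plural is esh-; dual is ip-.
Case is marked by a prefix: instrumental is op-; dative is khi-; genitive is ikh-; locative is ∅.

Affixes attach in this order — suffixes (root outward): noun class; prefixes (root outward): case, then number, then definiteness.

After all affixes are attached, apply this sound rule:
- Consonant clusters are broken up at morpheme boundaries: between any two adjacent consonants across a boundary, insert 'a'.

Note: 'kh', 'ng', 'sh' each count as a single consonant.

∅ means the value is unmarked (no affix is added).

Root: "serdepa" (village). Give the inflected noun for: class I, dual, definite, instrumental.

osipopaserdepavo

Attach case instrumental op- → opserdepa.
Attach number dual ip- → ipopserdepa.
Attach definiteness definite os- → osipopserdepa.
Attach noun class class I -vo → osipopserdepavo.
Apply epenthesis: osipopserdepavo → osipopaserdepavo.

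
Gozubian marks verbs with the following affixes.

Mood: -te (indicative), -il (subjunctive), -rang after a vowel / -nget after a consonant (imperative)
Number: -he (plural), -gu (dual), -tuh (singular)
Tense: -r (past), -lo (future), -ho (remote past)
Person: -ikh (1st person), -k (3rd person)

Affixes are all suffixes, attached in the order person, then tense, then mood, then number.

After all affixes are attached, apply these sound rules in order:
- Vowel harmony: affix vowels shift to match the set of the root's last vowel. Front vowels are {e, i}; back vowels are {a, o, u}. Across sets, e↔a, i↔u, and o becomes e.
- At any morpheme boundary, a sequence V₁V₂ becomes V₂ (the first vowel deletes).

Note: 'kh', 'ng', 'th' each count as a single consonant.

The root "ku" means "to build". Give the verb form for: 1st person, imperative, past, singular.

kukhrngattuh

Attach person 1st person -ikh → kuikh.
Attach tense past -r → kuikhr.
Attach mood imperative -nget (after consonant 'r') → kuikhrnget.
Attach number singular -tuh → kuikhrngettuh.
Apply vowel harmony: kuikhrngettuh → kuukhrngattuh.
Apply vowel deletion: kuukhrngattuh → kukhrngattuh.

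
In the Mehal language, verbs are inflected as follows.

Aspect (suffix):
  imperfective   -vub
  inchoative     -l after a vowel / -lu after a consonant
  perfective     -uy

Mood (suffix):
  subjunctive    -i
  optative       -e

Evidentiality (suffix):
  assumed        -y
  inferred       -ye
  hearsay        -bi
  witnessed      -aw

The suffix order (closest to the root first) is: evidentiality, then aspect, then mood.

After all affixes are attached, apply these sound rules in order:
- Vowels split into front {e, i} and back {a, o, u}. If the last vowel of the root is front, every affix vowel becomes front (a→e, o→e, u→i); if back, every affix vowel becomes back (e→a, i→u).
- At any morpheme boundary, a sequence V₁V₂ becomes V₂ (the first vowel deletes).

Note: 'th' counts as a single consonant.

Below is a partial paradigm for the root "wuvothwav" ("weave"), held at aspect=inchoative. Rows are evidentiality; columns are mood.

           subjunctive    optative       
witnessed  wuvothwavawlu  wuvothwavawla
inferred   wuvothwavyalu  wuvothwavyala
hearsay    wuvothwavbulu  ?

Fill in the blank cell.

wuvothwavbula

Attach evidentiality hearsay -bi → wuvothwavbi.
Attach aspect inchoative -l (after vowel 'i') → wuvothwavbil.
Attach mood optative -e → wuvothwavbile.
Apply vowel harmony: wuvothwavbile → wuvothwavbula.
Vowel deletion: no change.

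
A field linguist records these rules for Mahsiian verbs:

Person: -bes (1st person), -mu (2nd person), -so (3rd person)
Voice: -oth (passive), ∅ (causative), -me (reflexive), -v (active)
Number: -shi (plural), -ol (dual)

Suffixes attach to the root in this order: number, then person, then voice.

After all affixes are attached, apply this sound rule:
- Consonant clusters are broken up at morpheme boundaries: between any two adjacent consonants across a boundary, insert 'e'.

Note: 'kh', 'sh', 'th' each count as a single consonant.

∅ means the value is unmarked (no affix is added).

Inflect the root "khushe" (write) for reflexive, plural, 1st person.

Attach number plural -shi → khusheshi.
Attach person 1st person -bes → khusheshibes.
Attach voice reflexive -me → khusheshibesme.
Apply epenthesis: khusheshibesme → khusheshibeseme.

khusheshibeseme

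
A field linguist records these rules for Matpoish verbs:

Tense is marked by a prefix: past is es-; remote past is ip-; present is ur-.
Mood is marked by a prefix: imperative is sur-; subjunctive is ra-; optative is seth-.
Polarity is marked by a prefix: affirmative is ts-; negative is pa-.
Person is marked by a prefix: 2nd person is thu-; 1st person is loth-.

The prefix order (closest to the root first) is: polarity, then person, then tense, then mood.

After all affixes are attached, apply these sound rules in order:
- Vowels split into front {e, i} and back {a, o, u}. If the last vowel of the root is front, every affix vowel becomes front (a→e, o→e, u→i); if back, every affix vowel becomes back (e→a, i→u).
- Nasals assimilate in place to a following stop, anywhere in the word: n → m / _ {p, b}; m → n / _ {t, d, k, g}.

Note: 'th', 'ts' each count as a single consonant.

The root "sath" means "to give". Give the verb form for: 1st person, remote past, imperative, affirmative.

suruplothtssath

Attach polarity affirmative ts- → tssath.
Attach person 1st person loth- → lothtssath.
Attach tense remote past ip- → iplothtssath.
Attach mood imperative sur- → suriplothtssath.
Apply vowel harmony: suriplothtssath → suruplothtssath.
Nasal assimilation: no change.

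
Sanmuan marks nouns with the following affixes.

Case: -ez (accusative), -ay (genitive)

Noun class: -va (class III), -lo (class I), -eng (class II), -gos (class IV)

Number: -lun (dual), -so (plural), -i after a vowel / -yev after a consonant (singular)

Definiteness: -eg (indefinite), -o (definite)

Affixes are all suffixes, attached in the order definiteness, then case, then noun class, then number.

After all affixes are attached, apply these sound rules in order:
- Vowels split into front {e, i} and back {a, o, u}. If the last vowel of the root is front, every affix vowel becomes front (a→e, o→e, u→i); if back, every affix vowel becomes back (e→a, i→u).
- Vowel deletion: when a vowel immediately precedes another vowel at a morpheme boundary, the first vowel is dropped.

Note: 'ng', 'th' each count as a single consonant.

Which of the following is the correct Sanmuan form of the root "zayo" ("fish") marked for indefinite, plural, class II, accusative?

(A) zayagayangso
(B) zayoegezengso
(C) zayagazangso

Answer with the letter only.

C

Attach definiteness indefinite -eg → zayoeg.
Attach case accusative -ez → zayoegez.
Attach noun class class II -eng → zayoegezeng.
Attach number plural -so → zayoegezengso.
Apply vowel harmony: zayoegezengso → zayoagazangso.
Apply vowel deletion: zayoagazangso → zayagazangso.
So the correct form is zayagazangso, option (C).
(A) zayagayangso is wrong: it uses genitive instead of accusative for case.
(B) zayoegezengso is wrong: it fails to apply the sound rule(s).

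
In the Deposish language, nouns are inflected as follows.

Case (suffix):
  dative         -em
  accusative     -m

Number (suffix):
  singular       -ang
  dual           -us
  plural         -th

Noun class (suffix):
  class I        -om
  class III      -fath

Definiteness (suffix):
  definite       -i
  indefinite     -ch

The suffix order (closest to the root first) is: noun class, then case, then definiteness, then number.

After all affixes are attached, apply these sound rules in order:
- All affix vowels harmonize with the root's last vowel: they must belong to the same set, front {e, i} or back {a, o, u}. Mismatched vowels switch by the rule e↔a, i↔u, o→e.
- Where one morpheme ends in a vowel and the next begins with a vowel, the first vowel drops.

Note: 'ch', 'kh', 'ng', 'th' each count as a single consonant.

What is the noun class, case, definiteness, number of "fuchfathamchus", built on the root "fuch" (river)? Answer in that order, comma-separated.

class III, dative, indefinite, dual

Segment: fuch-fath-em-ch-us.
noun class: -fath → class III.
case: -em → dative.
definiteness: -ch → indefinite.
number: -us → dual.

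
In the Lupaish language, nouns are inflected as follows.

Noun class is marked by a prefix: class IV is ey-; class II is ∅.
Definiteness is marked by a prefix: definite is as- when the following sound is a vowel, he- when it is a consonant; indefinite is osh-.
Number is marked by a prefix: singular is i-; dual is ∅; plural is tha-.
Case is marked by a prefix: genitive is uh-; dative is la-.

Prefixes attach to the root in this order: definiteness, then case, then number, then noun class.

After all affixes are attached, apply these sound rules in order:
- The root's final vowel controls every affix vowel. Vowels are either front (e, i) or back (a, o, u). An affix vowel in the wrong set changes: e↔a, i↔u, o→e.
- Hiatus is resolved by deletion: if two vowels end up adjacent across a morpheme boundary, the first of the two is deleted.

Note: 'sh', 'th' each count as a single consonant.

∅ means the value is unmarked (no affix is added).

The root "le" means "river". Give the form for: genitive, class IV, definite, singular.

eyihhele

Attach definiteness definite he- (before consonant 'l') → hele.
Attach case genitive uh- → uhhele.
Attach number singular i- → iuhhele.
Attach noun class class IV ey- → eyiuhhele.
Apply vowel harmony: eyiuhhele → eyiihhele.
Apply vowel deletion: eyiihhele → eyihhele.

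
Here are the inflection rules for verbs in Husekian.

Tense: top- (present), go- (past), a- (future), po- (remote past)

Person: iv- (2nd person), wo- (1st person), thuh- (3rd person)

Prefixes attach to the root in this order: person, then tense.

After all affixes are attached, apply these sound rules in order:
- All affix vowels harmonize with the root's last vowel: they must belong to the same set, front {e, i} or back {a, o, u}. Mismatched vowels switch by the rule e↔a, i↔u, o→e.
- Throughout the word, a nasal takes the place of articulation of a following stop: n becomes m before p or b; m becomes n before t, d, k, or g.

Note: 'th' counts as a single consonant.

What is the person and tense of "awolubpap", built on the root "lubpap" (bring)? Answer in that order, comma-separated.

1st person, future

Segment: a-wo-lubpap.
person: wo- → 1st person.
tense: a- → future.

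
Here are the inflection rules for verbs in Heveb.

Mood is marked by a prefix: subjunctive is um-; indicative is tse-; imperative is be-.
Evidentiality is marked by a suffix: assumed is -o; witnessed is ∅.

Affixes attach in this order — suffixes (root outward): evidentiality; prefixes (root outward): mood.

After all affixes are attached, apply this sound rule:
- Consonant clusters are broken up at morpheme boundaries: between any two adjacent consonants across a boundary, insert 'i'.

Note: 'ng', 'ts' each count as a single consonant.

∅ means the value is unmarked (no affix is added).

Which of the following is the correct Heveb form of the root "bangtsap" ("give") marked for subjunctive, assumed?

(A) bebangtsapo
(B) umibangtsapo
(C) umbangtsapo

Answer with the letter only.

B

Attach evidentiality assumed -o → bangtsapo.
Attach mood subjunctive um- → umbangtsapo.
Apply epenthesis: umbangtsapo → umibangtsapo.
So the correct form is umibangtsapo, option (B).
(A) bebangtsapo is wrong: it uses imperative instead of subjunctive for mood.
(C) umbangtsapo is wrong: it fails to apply the sound rule(s).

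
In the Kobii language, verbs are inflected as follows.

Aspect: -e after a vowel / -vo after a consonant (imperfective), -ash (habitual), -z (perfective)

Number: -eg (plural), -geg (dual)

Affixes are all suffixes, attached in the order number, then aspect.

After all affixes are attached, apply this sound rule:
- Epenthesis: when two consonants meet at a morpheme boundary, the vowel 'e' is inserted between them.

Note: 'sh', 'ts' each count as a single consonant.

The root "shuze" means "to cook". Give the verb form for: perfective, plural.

Attach number plural -eg → shuzeeg.
Attach aspect perfective -z → shuzeegz.
Apply epenthesis: shuzeegz → shuzeegez.

shuzeegez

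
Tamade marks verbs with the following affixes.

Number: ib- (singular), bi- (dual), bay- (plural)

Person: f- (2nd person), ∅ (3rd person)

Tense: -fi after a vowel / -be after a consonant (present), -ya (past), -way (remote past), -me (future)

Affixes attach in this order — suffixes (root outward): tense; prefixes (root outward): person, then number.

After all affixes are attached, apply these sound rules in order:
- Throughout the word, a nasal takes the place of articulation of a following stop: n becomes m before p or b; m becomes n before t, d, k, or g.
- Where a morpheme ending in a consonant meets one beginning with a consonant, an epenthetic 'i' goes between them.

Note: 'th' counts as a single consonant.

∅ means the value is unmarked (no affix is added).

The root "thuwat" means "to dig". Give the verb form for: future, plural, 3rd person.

bayithuwatime

person = 3rd person: zero marking, form stays thuwat.
Attach number plural bay- → baythuwat.
Attach tense future -me → baythuwatme.
Nasal assimilation: no change.
Apply epenthesis: baythuwatme → bayithuwatime.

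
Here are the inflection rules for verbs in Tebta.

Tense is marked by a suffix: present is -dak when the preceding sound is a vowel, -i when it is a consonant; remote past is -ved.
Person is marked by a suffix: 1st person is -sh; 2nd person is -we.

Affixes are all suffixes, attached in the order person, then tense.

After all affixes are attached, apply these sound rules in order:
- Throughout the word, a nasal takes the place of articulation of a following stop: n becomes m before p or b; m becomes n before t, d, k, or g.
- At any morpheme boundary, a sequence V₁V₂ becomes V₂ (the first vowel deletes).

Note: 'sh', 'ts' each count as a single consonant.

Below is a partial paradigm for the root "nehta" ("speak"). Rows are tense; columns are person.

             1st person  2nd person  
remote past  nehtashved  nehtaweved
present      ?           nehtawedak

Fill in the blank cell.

Attach person 1st person -sh → nehtash.
Attach tense present -i (after consonant 'sh') → nehtashi.
Nasal assimilation: no change.
Vowel deletion: no change.

nehtashi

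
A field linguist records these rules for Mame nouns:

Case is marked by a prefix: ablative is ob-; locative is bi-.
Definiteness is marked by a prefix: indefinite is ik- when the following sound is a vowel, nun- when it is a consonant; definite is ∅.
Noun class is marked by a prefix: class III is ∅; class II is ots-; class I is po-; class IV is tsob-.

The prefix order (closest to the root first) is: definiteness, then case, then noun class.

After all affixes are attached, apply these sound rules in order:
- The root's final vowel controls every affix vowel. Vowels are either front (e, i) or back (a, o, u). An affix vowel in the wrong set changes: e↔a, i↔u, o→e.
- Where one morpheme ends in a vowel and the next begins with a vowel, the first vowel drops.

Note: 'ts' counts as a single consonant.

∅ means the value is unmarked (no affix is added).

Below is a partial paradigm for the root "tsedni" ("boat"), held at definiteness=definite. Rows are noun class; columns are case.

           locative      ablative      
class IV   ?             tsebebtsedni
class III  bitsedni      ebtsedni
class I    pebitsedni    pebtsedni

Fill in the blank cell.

tsebbitsedni

definiteness = definite: zero marking, form stays tsedni.
Attach case locative bi- → bitsedni.
Attach noun class class IV tsob- → tsobbitsedni.
Apply vowel harmony: tsobbitsedni → tsebbitsedni.
Vowel deletion: no change.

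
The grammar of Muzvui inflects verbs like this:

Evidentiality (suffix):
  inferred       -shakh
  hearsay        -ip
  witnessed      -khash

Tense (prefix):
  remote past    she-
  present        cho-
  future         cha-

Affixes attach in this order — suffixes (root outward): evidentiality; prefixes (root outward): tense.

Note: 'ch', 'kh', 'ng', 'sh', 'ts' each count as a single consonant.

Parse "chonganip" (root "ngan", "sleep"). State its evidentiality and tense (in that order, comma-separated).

hearsay, present

Segment: cho-ngan-ip.
evidentiality: -ip → hearsay.
tense: cho- → present.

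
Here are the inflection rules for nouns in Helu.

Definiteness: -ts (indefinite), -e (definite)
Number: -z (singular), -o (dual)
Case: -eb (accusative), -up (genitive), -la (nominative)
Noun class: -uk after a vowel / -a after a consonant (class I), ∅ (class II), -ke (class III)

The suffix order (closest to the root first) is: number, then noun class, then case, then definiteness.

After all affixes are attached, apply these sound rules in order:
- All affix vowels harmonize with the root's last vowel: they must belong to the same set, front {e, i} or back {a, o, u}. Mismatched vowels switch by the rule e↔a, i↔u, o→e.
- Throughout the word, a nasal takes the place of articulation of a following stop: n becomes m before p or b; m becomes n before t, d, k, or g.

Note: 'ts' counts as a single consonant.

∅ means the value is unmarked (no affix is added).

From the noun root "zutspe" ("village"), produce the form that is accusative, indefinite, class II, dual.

Attach number dual -o → zutspeo.
noun class = class II: zero marking, form stays zutspeo.
Attach case accusative -eb → zutspeoeb.
Attach definiteness indefinite -ts → zutspeoebts.
Apply vowel harmony: zutspeoebts → zutspeeebts.
Nasal assimilation: no change.

zutspeeebts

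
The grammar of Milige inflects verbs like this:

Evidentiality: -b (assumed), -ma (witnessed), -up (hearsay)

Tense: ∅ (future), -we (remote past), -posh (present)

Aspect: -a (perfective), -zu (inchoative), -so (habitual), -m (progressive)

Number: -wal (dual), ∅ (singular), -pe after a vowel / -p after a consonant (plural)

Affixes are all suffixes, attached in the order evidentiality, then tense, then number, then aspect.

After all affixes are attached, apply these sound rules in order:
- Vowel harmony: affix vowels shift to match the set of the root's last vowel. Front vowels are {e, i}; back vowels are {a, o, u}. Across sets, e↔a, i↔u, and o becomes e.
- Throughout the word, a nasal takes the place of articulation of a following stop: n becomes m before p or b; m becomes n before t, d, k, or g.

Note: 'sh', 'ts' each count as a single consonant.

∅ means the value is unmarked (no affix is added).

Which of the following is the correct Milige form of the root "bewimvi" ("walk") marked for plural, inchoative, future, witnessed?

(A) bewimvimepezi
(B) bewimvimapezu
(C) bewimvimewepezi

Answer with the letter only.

Attach evidentiality witnessed -ma → bewimvima.
tense = future: zero marking, form stays bewimvima.
Attach number plural -pe (after vowel 'a') → bewimvimape.
Attach aspect inchoative -zu → bewimvimapezu.
Apply vowel harmony: bewimvimapezu → bewimvimepezi.
Nasal assimilation: no change.
So the correct form is bewimvimepezi, option (A).
(B) bewimvimapezu is wrong: it fails to apply the sound rule(s).
(C) bewimvimewepezi is wrong: it uses remote past instead of future for tense.

A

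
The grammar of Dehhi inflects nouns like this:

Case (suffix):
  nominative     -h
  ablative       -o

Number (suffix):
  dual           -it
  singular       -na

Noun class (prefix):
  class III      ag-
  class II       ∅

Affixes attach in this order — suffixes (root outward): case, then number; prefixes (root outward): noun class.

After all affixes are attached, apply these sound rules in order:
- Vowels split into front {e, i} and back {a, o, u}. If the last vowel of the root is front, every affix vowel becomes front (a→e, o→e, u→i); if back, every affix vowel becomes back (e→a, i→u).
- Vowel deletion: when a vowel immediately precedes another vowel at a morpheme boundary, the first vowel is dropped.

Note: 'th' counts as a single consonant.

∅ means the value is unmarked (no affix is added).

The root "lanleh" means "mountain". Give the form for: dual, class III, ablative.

eglanlehit

Attach noun class class III ag- → aglanleh.
Attach case ablative -o → aglanleho.
Attach number dual -it → aglanlehoit.
Apply vowel harmony: aglanlehoit → eglanleheit.
Apply vowel deletion: eglanleheit → eglanlehit.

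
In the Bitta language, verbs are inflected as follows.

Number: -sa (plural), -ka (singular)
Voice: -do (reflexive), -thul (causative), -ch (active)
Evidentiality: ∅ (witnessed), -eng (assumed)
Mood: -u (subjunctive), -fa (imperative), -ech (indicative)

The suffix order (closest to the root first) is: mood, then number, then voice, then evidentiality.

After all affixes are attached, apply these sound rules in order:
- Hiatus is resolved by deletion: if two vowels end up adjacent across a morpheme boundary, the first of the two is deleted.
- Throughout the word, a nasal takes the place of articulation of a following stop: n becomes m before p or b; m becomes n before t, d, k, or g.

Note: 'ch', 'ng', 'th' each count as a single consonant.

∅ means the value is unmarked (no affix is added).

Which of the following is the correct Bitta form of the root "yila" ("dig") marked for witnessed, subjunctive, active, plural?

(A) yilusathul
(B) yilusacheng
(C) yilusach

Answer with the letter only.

C

Attach mood subjunctive -u → yilau.
Attach number plural -sa → yilausa.
Attach voice active -ch → yilausach.
evidentiality = witnessed: zero marking, form stays yilausach.
Apply vowel deletion: yilausach → yilusach.
Nasal assimilation: no change.
So the correct form is yilusach, option (C).
(B) yilusacheng is wrong: it uses assumed instead of witnessed for evidentiality.
(A) yilusathul is wrong: it uses causative instead of active for voice.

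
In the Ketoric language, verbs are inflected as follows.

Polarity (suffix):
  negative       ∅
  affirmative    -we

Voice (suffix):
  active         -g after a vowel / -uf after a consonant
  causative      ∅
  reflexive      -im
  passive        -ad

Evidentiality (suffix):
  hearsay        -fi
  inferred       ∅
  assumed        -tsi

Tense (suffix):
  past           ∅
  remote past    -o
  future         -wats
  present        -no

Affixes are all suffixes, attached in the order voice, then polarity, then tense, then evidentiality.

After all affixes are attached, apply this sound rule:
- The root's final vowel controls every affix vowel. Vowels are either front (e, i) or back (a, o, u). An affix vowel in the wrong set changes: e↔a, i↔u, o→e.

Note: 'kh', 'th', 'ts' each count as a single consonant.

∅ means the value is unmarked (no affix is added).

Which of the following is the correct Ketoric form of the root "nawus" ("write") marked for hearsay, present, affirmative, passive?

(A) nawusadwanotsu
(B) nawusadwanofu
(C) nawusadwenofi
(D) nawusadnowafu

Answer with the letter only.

Attach voice passive -ad → nawusad.
Attach polarity affirmative -we → nawusadwe.
Attach tense present -no → nawusadweno.
Attach evidentiality hearsay -fi → nawusadwenofi.
Apply vowel harmony: nawusadwenofi → nawusadwanofu.
So the correct form is nawusadwanofu, option (B).
(A) nawusadwanotsu is wrong: it uses assumed instead of hearsay for evidentiality.
(D) nawusadnowafu is wrong: it has the affixes in the wrong order.
(C) nawusadwenofi is wrong: it fails to apply the sound rule(s).

B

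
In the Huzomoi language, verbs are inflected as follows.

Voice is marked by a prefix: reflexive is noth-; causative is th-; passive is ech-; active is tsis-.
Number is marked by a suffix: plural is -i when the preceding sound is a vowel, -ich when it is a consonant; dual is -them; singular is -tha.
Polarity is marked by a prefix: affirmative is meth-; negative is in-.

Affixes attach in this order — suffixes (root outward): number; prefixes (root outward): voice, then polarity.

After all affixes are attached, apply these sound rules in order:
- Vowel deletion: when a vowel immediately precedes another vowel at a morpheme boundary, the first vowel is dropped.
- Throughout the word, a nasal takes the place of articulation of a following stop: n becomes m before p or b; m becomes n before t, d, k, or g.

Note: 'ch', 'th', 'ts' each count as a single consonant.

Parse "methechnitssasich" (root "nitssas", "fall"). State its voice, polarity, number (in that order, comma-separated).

passive, affirmative, plural

Segment: meth-ech-nitssas-ich.
voice: ech- → passive.
polarity: meth- → affirmative.
number: -i/ich → plural.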